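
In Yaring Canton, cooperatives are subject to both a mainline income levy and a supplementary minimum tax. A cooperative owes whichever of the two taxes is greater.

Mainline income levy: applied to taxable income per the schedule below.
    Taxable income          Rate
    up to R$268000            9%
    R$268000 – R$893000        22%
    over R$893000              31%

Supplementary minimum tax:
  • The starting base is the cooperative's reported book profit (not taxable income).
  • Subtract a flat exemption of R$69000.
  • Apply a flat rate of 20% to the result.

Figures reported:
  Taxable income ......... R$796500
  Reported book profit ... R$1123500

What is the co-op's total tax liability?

Mainline income levy:
  R$268000 × 9% = R$24120
  R$528500 × 22% = R$116270
  → R$140390

Supplementary minimum tax:
  Base (reported book profit): R$1123500
  Less exemption R$69000 → base R$1054500
  R$1054500 × 20% = R$210900

R$210900 > R$140390, so the supplementary minimum tax is the binding amount.

R$210900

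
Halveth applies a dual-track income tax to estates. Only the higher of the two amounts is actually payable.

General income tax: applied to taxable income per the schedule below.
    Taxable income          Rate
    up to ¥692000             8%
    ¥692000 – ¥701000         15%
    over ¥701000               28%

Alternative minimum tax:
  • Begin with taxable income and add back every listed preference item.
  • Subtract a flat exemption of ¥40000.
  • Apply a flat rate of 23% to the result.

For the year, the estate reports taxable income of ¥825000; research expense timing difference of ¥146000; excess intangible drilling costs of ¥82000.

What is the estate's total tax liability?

¥232990

General income tax:
  ¥692000 × 8% = ¥55360
  ¥9000 × 15% = ¥1350
  ¥124000 × 28% = ¥34720
  → ¥91430

Alternative minimum tax:
  Adjusted income: ¥825000 + ¥146000 + ¥82000 = ¥1053000
  Less exemption ¥40000 → base ¥1013000
  ¥1013000 × 23% = ¥232990

¥232990 > ¥91430, so the alternative minimum tax is the binding amount.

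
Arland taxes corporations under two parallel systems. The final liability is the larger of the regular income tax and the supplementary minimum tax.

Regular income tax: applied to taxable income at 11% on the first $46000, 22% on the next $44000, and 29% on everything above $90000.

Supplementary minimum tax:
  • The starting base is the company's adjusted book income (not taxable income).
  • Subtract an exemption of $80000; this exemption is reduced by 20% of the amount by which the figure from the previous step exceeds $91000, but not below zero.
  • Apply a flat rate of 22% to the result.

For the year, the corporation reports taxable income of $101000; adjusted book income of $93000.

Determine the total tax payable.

Supplementary minimum tax:
  Base (adjusted book income): $93000
  Exemption: $80000 − 20% × ($93000 − $91000) = $80000 − $400 = $79600
  Base: $93000 − $79600 = $13400
  $13400 × 22% = $2948

Regular income tax:
  $46000 × 11% = $5060
  $44000 × 22% = $9680
  $11000 × 29% = $3190
  → $17930

$17930 > $2948, so the regular income tax governs.

$17930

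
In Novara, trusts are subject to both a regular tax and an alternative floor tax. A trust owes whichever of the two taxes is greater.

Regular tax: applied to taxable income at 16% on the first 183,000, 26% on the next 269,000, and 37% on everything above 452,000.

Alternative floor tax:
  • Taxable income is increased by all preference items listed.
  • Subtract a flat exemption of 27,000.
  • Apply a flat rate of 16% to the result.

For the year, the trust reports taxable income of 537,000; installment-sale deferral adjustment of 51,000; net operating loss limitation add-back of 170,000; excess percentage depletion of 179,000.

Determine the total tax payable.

Regular tax:
  183,000 × 16% = 29,280
  269,000 × 26% = 69,940
  85,000 × 37% = 31,450
  → 130,670

Alternative floor tax:
  Adjusted income: 537,000 + 51,000 + 170,000 + 179,000 = 937,000
  Less exemption 27,000 → base 910,000
  910,000 × 16% = 145,600

145,600 > 130,670, so the alternative floor tax is the binding amount.

145,600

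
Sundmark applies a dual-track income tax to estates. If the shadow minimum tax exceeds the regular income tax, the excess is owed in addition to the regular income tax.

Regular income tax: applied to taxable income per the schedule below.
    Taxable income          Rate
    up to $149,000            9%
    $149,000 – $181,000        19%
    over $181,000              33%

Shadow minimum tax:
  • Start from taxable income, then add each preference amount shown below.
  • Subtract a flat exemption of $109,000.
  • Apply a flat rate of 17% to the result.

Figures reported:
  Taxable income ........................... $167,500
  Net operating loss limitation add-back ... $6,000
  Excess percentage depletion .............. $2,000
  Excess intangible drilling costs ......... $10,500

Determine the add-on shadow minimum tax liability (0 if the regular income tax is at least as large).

$0

Regular income tax:
  $149,000 × 9% = $13,410
  $18,500 × 19% = $3,515
  → $16,925

Shadow minimum tax:
  Adjusted income: $167,500 + $6,000 + $2,000 + $10,500 = $186,000
  Less exemption $109,000 → base $77,000
  $77,000 × 17% = $13,090

$13,090 ≤ $16,925, so no add-on is due.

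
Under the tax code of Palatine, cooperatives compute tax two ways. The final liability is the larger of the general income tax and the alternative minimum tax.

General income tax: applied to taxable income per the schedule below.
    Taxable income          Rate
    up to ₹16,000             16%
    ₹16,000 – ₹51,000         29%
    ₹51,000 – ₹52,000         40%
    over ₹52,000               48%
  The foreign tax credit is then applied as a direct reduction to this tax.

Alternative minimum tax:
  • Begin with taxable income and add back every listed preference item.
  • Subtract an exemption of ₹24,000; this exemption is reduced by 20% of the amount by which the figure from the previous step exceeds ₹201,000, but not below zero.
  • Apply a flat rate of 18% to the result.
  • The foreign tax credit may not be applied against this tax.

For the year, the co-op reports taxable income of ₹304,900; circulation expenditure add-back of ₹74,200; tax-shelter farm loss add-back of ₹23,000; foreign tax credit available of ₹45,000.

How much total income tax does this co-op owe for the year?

₹89,502

Alternative minimum tax:
  Adjusted income: ₹304,900 + ₹74,200 + ₹23,000 = ₹402,100
  Exemption: 20% × (₹402,100 − ₹201,000) = ₹40,220 ≥ ₹24,000, so the exemption is fully phased out
  Base: ₹402,100 − ₹0 = ₹402,100
  ₹402,100 × 18% = ₹72,378

General income tax:
  ₹16,000 × 16% = ₹2,560
  ₹35,000 × 29% = ₹10,150
  ₹1,000 × 40% = ₹400
  ₹252,900 × 48% = ₹121,392
  → ₹134,502
  Less foreign tax credit ₹45,000 → ₹89,502

₹89,502 > ₹72,378, so the general income tax governs.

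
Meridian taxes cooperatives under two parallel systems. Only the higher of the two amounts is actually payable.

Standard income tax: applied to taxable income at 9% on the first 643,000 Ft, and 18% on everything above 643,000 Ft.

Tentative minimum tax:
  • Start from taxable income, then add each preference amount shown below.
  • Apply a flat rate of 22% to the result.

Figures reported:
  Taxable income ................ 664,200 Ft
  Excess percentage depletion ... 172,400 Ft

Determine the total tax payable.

184,052 Ft

Standard income tax:
  643,000 Ft × 9% = 57,870 Ft
  21,200 Ft × 18% = 3,816 Ft
  → 61,686 Ft

Tentative minimum tax:
  Adjusted income: 664,200 Ft + 172,400 Ft = 836,600 Ft
  836,600 Ft × 22% = 184,052 Ft

184,052 Ft > 61,686 Ft, so the tentative minimum tax is the binding amount.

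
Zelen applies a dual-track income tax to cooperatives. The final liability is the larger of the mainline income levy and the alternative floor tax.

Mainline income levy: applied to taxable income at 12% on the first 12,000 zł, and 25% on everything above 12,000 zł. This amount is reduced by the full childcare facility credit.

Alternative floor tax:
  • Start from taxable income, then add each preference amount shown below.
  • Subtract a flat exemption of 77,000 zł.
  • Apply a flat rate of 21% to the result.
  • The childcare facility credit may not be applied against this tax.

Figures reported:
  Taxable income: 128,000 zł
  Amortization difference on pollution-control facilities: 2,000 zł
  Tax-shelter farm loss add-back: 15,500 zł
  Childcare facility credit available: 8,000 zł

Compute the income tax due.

22,440 zł

Alternative floor tax:
  Adjusted income: 128,000 zł + 2,000 zł + 15,500 zł = 145,500 zł
  Less exemption 77,000 zł → base 68,500 zł
  68,500 zł × 21% = 14,385 zł

Mainline income levy:
  12,000 zł × 12% = 1,440 zł
  116,000 zł × 25% = 29,000 zł
  → 30,440 zł
  Less childcare facility credit 8,000 zł → 22,440 zł

22,440 zł > 14,385 zł, so the mainline income levy governs.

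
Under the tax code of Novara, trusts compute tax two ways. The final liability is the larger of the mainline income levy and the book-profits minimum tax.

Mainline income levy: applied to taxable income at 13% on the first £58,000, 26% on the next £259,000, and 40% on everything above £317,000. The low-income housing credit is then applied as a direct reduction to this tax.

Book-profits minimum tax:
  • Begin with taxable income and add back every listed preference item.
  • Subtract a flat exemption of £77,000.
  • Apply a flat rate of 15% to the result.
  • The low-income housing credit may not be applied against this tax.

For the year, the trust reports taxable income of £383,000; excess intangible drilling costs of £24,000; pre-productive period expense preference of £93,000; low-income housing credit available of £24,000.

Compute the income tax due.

Mainline income levy:
  £58,000 × 13% = £7,540
  £259,000 × 26% = £67,340
  £66,000 × 40% = £26,400
  → £101,280
  Less low-income housing credit £24,000 → £77,280

Book-profits minimum tax:
  Adjusted income: £383,000 + £24,000 + £93,000 = £500,000
  Less exemption £77,000 → base £423,000
  £423,000 × 15% = £63,450

£77,280 > £63,450, so the mainline income levy governs.

£77,280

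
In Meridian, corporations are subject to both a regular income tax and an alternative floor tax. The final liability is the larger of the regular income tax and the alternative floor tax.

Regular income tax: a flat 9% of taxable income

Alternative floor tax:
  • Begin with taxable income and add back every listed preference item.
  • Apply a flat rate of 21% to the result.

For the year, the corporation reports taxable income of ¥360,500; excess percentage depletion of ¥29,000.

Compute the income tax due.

¥81,795

Alternative floor tax:
  Adjusted income: ¥360,500 + ¥29,000 = ¥389,500
  ¥389,500 × 21% = ¥81,795

Regular income tax:
  ¥360,500 × 9% = ¥32,445

¥81,795 > ¥32,445, so the alternative floor tax is the binding amount.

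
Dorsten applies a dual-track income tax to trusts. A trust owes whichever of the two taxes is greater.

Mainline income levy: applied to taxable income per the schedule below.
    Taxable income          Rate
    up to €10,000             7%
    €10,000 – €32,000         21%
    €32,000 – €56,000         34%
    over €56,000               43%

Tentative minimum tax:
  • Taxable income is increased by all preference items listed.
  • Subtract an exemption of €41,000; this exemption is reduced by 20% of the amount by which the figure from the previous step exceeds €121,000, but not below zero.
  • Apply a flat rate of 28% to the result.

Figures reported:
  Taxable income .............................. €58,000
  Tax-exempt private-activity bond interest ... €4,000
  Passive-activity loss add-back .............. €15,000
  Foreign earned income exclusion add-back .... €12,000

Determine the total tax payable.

Tentative minimum tax:
  Adjusted income: €58,000 + €4,000 + €15,000 + €12,000 = €89,000
  Exemption: €89,000 ≤ €121,000, so full €41,000 applies
  Base: €89,000 − €41,000 = €48,000
  €48,000 × 28% = €13,440

Mainline income levy:
  €10,000 × 7% = €700
  €22,000 × 21% = €4,620
  €24,000 × 34% = €8,160
  €2,000 × 43% = €860
  → €14,340

€14,340 > €13,440, so the mainline income levy governs.

€14,340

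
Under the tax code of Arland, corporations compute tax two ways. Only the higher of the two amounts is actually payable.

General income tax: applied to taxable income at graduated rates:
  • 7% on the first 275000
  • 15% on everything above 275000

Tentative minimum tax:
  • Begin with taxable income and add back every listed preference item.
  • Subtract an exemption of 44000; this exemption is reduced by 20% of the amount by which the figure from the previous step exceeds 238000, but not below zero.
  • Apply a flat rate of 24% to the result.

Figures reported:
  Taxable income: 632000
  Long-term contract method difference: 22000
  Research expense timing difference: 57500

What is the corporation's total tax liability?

Tentative minimum tax:
  Adjusted income: 632000 + 22000 + 57500 = 711500
  Exemption: 20% × (711500 − 238000) = 94700 ≥ 44000, so the exemption is fully phased out
  Base: 711500 − 0 = 711500
  711500 × 24% = 170760

General income tax:
  275000 × 7% = 19250
  357000 × 15% = 53550
  → 72800

170760 > 72800, so the tentative minimum tax is the binding amount.

170760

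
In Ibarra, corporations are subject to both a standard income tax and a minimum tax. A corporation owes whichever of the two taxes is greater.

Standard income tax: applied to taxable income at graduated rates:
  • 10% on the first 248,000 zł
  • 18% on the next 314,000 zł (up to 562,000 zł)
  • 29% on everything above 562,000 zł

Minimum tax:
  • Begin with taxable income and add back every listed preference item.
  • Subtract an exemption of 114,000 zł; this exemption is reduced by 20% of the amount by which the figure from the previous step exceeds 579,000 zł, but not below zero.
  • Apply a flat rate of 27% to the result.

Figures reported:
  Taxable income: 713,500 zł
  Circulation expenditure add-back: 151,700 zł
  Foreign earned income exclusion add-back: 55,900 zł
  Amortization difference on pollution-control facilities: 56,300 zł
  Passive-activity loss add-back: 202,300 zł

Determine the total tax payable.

318,519 zł

Standard income tax:
  248,000 zł × 10% = 24,800 zł
  314,000 zł × 18% = 56,520 zł
  151,500 zł × 29% = 43,935 zł
  → 125,255 zł

Minimum tax:
  Adjusted income: 713,500 zł + 151,700 zł + 55,900 zł + 56,300 zł + 202,300 zł = 1,179,700 zł
  Exemption: 20% × (1,179,700 zł − 579,000 zł) = 120,140 zł ≥ 114,000 zł, so the exemption is fully phased out
  Base: 1,179,700 zł − 0 zł = 1,179,700 zł
  1,179,700 zł × 27% = 318,519 zł

318,519 zł > 125,255 zł, so the minimum tax is the binding amount.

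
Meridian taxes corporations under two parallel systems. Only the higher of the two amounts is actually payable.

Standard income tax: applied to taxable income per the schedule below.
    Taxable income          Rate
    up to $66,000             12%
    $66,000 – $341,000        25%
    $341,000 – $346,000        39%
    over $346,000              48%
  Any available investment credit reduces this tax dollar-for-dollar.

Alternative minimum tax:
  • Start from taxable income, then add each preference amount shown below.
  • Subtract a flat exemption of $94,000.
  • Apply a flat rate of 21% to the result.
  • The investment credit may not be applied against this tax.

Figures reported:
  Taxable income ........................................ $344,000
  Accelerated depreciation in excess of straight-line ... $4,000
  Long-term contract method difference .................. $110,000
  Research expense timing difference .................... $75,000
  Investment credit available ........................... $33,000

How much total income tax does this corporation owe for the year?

$92,190

Standard income tax:
  $66,000 × 12% = $7,920
  $275,000 × 25% = $68,750
  $3,000 × 39% = $1,170
  → $77,840
  Less investment credit $33,000 → $44,840

Alternative minimum tax:
  Adjusted income: $344,000 + $4,000 + $110,000 + $75,000 = $533,000
  Less exemption $94,000 → base $439,000
  $439,000 × 21% = $92,190

$92,190 > $44,840, so the alternative minimum tax is the binding amount.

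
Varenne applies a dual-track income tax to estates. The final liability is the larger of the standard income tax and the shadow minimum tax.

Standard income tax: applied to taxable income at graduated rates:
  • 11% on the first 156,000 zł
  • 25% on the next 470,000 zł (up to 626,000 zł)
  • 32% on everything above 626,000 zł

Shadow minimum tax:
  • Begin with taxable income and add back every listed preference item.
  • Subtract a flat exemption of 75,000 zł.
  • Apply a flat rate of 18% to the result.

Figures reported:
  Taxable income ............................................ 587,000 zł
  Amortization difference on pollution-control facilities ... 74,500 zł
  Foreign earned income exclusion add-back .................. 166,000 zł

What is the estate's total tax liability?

135,450 zł

Shadow minimum tax:
  Adjusted income: 587,000 zł + 74,500 zł + 166,000 zł = 827,500 zł
  Less exemption 75,000 zł → base 752,500 zł
  752,500 zł × 18% = 135,450 zł

Standard income tax:
  156,000 zł × 11% = 17,160 zł
  431,000 zł × 25% = 107,750 zł
  → 124,910 zł

135,450 zł > 124,910 zł, so the shadow minimum tax is the binding amount.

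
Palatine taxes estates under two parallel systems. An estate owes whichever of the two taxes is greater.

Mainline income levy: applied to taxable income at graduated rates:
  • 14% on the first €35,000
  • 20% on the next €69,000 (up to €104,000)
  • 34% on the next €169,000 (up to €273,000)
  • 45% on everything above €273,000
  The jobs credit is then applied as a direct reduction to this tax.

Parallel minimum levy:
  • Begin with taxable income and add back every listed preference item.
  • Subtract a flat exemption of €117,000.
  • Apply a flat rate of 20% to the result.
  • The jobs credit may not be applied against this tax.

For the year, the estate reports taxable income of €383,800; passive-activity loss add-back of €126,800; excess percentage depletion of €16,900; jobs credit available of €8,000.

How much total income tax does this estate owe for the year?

Parallel minimum levy:
  Adjusted income: €383,800 + €126,800 + €16,900 = €527,500
  Less exemption €117,000 → base €410,500
  €410,500 × 20% = €82,100

Mainline income levy:
  €35,000 × 14% = €4,900
  €69,000 × 20% = €13,800
  €169,000 × 34% = €57,460
  €110,800 × 45% = €49,860
  → €126,020
  Less jobs credit €8,000 → €118,020

€118,020 > €82,100, so the mainline income levy governs.

€118,020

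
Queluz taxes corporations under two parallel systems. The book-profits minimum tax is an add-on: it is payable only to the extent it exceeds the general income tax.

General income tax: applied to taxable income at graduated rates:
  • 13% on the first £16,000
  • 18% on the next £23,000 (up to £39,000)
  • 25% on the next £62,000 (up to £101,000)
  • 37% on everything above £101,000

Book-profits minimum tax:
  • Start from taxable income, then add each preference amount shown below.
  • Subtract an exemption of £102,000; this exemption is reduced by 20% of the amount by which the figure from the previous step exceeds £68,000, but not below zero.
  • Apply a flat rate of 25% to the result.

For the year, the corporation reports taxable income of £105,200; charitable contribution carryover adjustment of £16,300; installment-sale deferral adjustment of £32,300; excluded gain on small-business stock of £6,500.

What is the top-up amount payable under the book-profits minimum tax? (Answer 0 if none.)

£0

General income tax:
  £16,000 × 13% = £2,080
  £23,000 × 18% = £4,140
  £62,000 × 25% = £15,500
  £4,200 × 37% = £1,554
  → £23,274

Book-profits minimum tax:
  Adjusted income: £105,200 + £16,300 + £32,300 + £6,500 = £160,300
  Exemption: £102,000 − 20% × (£160,300 − £68,000) = £102,000 − £18,460 = £83,540
  Base: £160,300 − £83,540 = £76,760
  £76,760 × 25% = £19,190

£19,190 ≤ £23,274, so no add-on is due.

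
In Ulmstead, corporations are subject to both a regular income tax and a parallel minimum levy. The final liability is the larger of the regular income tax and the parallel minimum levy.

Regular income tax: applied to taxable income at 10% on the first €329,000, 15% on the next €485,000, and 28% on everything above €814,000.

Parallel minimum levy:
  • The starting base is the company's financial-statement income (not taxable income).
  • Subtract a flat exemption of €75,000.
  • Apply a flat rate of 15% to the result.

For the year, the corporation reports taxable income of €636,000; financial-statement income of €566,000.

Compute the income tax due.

Parallel minimum levy:
  Base (financial-statement income): €566,000
  Less exemption €75,000 → base €491,000
  €491,000 × 15% = €73,650

Regular income tax:
  €329,000 × 10% = €32,900
  €307,000 × 15% = €46,050
  → €78,950

€78,950 > €73,650, so the regular income tax governs.

€78,950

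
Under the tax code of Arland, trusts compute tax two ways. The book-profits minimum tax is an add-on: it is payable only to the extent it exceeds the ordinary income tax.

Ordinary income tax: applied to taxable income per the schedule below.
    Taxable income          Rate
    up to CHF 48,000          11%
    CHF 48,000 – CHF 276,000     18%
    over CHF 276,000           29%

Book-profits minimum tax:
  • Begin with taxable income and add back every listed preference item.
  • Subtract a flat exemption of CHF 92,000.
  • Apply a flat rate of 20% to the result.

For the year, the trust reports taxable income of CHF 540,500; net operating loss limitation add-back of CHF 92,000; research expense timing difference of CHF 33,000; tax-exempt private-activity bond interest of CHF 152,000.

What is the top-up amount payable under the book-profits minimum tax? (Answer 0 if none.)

Book-profits minimum tax:
  Adjusted income: CHF 540,500 + CHF 92,000 + CHF 33,000 + CHF 152,000 = CHF 817,500
  Less exemption CHF 92,000 → base CHF 725,500
  CHF 725,500 × 20% = CHF 145,100

Ordinary income tax:
  CHF 48,000 × 11% = CHF 5,280
  CHF 228,000 × 18% = CHF 41,040
  CHF 264,500 × 29% = CHF 76,705
  → CHF 123,025

Excess of book-profits minimum tax over ordinary income tax: CHF 145,100 − CHF 123,025 = CHF 22,075.

CHF 22,075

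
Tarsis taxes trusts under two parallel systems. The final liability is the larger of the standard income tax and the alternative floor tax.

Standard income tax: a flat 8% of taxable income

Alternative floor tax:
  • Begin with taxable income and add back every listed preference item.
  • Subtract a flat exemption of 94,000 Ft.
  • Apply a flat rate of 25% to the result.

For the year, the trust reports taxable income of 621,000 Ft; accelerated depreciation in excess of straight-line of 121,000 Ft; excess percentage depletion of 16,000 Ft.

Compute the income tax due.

Standard income tax:
  621,000 Ft × 8% = 49,680 Ft

Alternative floor tax:
  Adjusted income: 621,000 Ft + 121,000 Ft + 16,000 Ft = 758,000 Ft
  Less exemption 94,000 Ft → base 664,000 Ft
  664,000 Ft × 25% = 166,000 Ft

166,000 Ft > 49,680 Ft, so the alternative floor tax is the binding amount.

166,000 Ft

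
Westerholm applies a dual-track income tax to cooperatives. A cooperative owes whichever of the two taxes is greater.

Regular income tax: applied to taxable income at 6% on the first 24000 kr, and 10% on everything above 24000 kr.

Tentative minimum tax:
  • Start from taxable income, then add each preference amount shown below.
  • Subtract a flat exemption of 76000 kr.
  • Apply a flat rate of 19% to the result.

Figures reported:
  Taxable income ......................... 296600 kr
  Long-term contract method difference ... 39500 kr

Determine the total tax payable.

Tentative minimum tax:
  Adjusted income: 296600 kr + 39500 kr = 336100 kr
  Less exemption 76000 kr → base 260100 kr
  260100 kr × 19% = 49419 kr

Regular income tax:
  24000 kr × 6% = 1440 kr
  272600 kr × 10% = 27260 kr
  → 28700 kr

49419 kr > 28700 kr, so the tentative minimum tax is the binding amount.

49419 kr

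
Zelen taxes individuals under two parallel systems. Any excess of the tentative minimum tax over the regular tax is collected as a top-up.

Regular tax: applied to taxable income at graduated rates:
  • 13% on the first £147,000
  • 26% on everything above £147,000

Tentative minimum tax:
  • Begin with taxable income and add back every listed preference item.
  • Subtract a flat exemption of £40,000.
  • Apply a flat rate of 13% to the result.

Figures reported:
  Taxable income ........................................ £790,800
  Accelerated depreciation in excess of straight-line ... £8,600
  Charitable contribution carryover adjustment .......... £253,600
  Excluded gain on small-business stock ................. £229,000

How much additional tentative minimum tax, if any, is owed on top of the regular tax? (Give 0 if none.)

Tentative minimum tax:
  Adjusted income: £790,800 + £8,600 + £253,600 + £229,000 = £1,282,000
  Less exemption £40,000 → base £1,242,000
  £1,242,000 × 13% = £161,460

Regular tax:
  £147,000 × 13% = £19,110
  £643,800 × 26% = £167,388
  → £186,498

£161,460 ≤ £186,498, so no add-on is due.

£0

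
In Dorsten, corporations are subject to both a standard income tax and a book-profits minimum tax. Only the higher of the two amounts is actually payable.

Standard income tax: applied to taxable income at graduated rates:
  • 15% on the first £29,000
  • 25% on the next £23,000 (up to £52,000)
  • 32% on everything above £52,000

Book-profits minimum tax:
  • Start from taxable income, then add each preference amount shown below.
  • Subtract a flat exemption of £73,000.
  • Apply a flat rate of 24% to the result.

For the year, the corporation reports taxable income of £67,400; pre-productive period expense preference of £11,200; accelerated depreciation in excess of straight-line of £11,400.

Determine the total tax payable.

Standard income tax:
  £29,000 × 15% = £4,350
  £23,000 × 25% = £5,750
  £15,400 × 32% = £4,928
  → £15,028

Book-profits minimum tax:
  Adjusted income: £67,400 + £11,200 + £11,400 = £90,000
  Less exemption £73,000 → base £17,000
  £17,000 × 24% = £4,080

£15,028 > £4,080, so the standard income tax governs.

£15,028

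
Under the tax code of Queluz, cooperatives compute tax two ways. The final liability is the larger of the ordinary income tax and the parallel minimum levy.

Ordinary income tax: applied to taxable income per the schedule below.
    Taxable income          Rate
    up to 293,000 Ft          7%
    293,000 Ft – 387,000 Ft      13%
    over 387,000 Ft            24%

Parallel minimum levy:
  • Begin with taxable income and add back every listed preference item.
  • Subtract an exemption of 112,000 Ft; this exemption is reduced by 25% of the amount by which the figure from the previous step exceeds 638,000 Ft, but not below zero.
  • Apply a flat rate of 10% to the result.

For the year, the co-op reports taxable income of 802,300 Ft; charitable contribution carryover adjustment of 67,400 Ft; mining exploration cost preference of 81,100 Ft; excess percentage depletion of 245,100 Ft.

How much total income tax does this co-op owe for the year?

132,402 Ft

Ordinary income tax:
  293,000 Ft × 7% = 20,510 Ft
  94,000 Ft × 13% = 12,220 Ft
  415,300 Ft × 24% = 99,672 Ft
  → 132,402 Ft

Parallel minimum levy:
  Adjusted income: 802,300 Ft + 67,400 Ft + 81,100 Ft + 245,100 Ft = 1,195,900 Ft
  Exemption: 25% × (1,195,900 Ft − 638,000 Ft) = 139,475 Ft ≥ 112,000 Ft, so the exemption is fully phased out
  Base: 1,195,900 Ft − 0 Ft = 1,195,900 Ft
  1,195,900 Ft × 10% = 119,590 Ft

132,402 Ft > 119,590 Ft, so the ordinary income tax governs.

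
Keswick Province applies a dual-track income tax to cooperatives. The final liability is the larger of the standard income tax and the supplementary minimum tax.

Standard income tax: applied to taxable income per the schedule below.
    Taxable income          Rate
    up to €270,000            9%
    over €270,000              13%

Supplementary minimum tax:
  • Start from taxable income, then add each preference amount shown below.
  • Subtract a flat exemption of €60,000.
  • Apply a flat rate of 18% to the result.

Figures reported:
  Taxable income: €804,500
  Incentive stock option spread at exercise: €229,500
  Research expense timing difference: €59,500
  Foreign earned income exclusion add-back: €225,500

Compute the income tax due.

Standard income tax:
  €270,000 × 9% = €24,300
  €534,500 × 13% = €69,485
  → €93,785

Supplementary minimum tax:
  Adjusted income: €804,500 + €229,500 + €59,500 + €225,500 = €1,319,000
  Less exemption €60,000 → base €1,259,000
  €1,259,000 × 18% = €226,620

€226,620 > €93,785, so the supplementary minimum tax is the binding amount.

€226,620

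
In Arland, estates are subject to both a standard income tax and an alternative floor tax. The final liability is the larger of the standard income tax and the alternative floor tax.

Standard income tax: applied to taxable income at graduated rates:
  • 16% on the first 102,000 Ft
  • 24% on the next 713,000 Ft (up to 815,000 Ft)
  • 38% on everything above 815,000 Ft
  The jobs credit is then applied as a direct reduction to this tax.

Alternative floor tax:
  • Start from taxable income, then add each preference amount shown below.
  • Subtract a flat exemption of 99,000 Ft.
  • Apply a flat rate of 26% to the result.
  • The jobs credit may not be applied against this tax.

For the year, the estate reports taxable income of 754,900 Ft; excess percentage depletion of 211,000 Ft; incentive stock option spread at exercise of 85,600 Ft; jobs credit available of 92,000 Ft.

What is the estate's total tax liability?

247,650 Ft

Standard income tax:
  102,000 Ft × 16% = 16,320 Ft
  652,900 Ft × 24% = 156,696 Ft
  → 173,016 Ft
  Less jobs credit 92,000 Ft → 81,016 Ft

Alternative floor tax:
  Adjusted income: 754,900 Ft + 211,000 Ft + 85,600 Ft = 1,051,500 Ft
  Less exemption 99,000 Ft → base 952,500 Ft
  952,500 Ft × 26% = 247,650 Ft

247,650 Ft > 81,016 Ft, so the alternative floor tax is the binding amount.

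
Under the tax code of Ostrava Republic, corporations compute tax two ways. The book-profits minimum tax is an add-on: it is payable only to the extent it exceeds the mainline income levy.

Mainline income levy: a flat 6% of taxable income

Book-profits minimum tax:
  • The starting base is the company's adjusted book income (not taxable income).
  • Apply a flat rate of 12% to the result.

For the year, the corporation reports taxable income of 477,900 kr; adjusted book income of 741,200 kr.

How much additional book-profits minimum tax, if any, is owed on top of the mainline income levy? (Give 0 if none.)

Book-profits minimum tax:
  Base (adjusted book income): 741,200 kr
  741,200 kr × 12% = 88,944 kr

Mainline income levy:
  477,900 kr × 6% = 28,674 kr

Excess of book-profits minimum tax over mainline income levy: 88,944 kr − 28,674 kr = 60,270 kr.

60,270 kr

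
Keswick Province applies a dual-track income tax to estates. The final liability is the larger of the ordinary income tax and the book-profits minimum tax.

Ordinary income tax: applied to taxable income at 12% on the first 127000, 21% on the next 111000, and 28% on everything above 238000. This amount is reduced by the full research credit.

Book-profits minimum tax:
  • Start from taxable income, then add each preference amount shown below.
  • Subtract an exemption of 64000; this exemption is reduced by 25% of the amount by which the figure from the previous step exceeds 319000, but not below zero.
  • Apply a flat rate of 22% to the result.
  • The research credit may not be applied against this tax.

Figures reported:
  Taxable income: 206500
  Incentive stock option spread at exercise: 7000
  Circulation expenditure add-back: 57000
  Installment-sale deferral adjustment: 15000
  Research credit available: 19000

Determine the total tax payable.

Ordinary income tax:
  127000 × 12% = 15240
  79500 × 21% = 16695
  → 31935
  Less research credit 19000 → 12935

Book-profits minimum tax:
  Adjusted income: 206500 + 7000 + 57000 + 15000 = 285500
  Exemption: 285500 ≤ 319000, so full 64000 applies
  Base: 285500 − 64000 = 221500
  221500 × 22% = 48730

48730 > 12935, so the book-profits minimum tax is the binding amount.

48730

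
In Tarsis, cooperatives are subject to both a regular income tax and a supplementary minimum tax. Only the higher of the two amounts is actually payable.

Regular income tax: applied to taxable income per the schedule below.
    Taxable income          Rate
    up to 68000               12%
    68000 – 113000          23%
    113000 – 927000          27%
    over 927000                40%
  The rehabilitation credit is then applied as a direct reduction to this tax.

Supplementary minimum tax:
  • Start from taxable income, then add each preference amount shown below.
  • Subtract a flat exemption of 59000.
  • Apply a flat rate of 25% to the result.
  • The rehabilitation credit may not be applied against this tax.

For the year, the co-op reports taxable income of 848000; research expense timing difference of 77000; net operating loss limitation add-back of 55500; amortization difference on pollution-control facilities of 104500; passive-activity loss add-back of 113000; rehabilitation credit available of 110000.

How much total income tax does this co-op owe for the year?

Regular income tax:
  68000 × 12% = 8160
  45000 × 23% = 10350
  735000 × 27% = 198450
  → 216960
  Less rehabilitation credit 110000 → 106960

Supplementary minimum tax:
  Adjusted income: 848000 + 77000 + 55500 + 104500 + 113000 = 1198000
  Less exemption 59000 → base 1139000
  1139000 × 25% = 284750

284750 > 106960, so the supplementary minimum tax is the binding amount.

284750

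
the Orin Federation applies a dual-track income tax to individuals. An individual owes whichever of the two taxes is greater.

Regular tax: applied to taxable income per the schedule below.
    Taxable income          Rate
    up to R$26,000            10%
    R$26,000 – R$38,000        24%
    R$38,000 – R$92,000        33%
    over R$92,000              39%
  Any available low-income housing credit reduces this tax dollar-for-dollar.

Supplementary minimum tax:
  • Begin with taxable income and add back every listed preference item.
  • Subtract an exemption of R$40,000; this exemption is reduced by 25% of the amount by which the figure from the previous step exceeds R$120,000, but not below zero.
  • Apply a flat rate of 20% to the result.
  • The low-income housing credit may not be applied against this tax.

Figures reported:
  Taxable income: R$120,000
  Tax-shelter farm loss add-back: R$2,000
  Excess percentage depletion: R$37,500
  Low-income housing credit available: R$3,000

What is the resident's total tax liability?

R$31,220

Regular tax:
  R$26,000 × 10% = R$2,600
  R$12,000 × 24% = R$2,880
  R$54,000 × 33% = R$17,820
  R$28,000 × 39% = R$10,920
  → R$34,220
  Less low-income housing credit R$3,000 → R$31,220

Supplementary minimum tax:
  Adjusted income: R$120,000 + R$2,000 + R$37,500 = R$159,500
  Exemption: R$40,000 − 25% × (R$159,500 − R$120,000) = R$40,000 − R$9,875 = R$30,125
  Base: R$159,500 − R$30,125 = R$129,375
  R$129,375 × 20% = R$25,875

R$31,220 > R$25,875, so the regular tax governs.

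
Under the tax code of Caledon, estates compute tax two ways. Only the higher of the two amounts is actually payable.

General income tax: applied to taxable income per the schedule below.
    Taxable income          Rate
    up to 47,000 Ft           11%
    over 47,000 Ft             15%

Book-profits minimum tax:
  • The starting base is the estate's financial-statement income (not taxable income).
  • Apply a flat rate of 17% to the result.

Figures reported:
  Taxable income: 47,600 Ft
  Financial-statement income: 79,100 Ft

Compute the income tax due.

13,447 Ft

Book-profits minimum tax:
  Base (financial-statement income): 79,100 Ft
  79,100 Ft × 17% = 13,447 Ft

General income tax:
  47,000 Ft × 11% = 5,170 Ft
  600 Ft × 15% = 90 Ft
  → 5,260 Ft

13,447 Ft > 5,260 Ft, so the book-profits minimum tax is the binding amount.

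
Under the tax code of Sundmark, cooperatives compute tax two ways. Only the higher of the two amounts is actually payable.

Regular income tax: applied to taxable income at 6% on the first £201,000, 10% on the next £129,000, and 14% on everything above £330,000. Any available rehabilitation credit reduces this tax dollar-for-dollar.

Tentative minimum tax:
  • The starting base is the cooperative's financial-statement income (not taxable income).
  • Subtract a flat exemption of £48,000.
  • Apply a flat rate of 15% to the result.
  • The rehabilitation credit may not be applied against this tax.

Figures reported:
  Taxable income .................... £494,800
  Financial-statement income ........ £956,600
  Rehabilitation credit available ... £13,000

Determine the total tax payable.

£136,290

Tentative minimum tax:
  Base (financial-statement income): £956,600
  Less exemption £48,000 → base £908,600
  £908,600 × 15% = £136,290

Regular income tax:
  £201,000 × 6% = £12,060
  £129,000 × 10% = £12,900
  £164,800 × 14% = £23,072
  → £48,032
  Less rehabilitation credit £13,000 → £35,032

£136,290 > £35,032, so the tentative minimum tax is the binding amount.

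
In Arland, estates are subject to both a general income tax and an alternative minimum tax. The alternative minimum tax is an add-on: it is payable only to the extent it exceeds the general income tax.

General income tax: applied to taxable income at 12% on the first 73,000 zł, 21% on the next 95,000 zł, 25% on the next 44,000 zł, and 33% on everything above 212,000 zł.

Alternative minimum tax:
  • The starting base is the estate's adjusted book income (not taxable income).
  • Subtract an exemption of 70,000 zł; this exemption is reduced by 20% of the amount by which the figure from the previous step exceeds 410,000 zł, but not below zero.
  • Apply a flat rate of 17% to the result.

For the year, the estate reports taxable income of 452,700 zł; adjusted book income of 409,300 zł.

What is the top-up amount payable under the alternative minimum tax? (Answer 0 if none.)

0 zł

General income tax:
  73,000 zł × 12% = 8,760 zł
  95,000 zł × 21% = 19,950 zł
  44,000 zł × 25% = 11,000 zł
  240,700 zł × 33% = 79,431 zł
  → 119,141 zł

Alternative minimum tax:
  Base (adjusted book income): 409,300 zł
  Exemption: 409,300 zł ≤ 410,000 zł, so full 70,000 zł applies
  Base: 409,300 zł − 70,000 zł = 339,300 zł
  339,300 zł × 17% = 57,681 zł

57,681 zł ≤ 119,141 zł, so no add-on is due.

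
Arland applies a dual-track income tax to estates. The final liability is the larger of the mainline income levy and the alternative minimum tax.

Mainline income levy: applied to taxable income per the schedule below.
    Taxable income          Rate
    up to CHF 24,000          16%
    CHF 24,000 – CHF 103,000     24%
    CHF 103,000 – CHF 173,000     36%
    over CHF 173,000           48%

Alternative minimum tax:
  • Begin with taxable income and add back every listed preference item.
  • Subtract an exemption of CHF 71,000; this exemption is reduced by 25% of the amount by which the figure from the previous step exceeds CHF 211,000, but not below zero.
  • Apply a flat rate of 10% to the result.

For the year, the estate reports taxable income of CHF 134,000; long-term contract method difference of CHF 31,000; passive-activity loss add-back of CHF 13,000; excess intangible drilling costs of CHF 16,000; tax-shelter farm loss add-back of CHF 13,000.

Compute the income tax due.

Mainline income levy:
  CHF 24,000 × 16% = CHF 3,840
  CHF 79,000 × 24% = CHF 18,960
  CHF 31,000 × 36% = CHF 11,160
  → CHF 33,960

Alternative minimum tax:
  Adjusted income: CHF 134,000 + CHF 31,000 + CHF 13,000 + CHF 16,000 + CHF 13,000 = CHF 207,000
  Exemption: CHF 207,000 ≤ CHF 211,000, so full CHF 71,000 applies
  Base: CHF 207,000 − CHF 71,000 = CHF 136,000
  CHF 136,000 × 10% = CHF 13,600

CHF 33,960 > CHF 13,600, so the mainline income levy governs.

CHF 33,960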